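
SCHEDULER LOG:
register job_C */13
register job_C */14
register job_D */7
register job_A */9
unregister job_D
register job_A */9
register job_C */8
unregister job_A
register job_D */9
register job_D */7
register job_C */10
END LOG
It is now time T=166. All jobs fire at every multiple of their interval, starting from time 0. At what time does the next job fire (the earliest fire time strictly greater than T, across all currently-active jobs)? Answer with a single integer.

Answer: 168

Derivation:
Op 1: register job_C */13 -> active={job_C:*/13}
Op 2: register job_C */14 -> active={job_C:*/14}
Op 3: register job_D */7 -> active={job_C:*/14, job_D:*/7}
Op 4: register job_A */9 -> active={job_A:*/9, job_C:*/14, job_D:*/7}
Op 5: unregister job_D -> active={job_A:*/9, job_C:*/14}
Op 6: register job_A */9 -> active={job_A:*/9, job_C:*/14}
Op 7: register job_C */8 -> active={job_A:*/9, job_C:*/8}
Op 8: unregister job_A -> active={job_C:*/8}
Op 9: register job_D */9 -> active={job_C:*/8, job_D:*/9}
Op 10: register job_D */7 -> active={job_C:*/8, job_D:*/7}
Op 11: register job_C */10 -> active={job_C:*/10, job_D:*/7}
  job_C: interval 10, next fire after T=166 is 170
  job_D: interval 7, next fire after T=166 is 168
Earliest fire time = 168 (job job_D)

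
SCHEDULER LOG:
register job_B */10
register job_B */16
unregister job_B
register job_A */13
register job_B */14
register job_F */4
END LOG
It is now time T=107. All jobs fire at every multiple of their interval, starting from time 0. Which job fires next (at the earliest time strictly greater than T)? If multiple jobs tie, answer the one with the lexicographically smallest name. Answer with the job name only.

Answer: job_F

Derivation:
Op 1: register job_B */10 -> active={job_B:*/10}
Op 2: register job_B */16 -> active={job_B:*/16}
Op 3: unregister job_B -> active={}
Op 4: register job_A */13 -> active={job_A:*/13}
Op 5: register job_B */14 -> active={job_A:*/13, job_B:*/14}
Op 6: register job_F */4 -> active={job_A:*/13, job_B:*/14, job_F:*/4}
  job_A: interval 13, next fire after T=107 is 117
  job_B: interval 14, next fire after T=107 is 112
  job_F: interval 4, next fire after T=107 is 108
Earliest = 108, winner (lex tiebreak) = job_F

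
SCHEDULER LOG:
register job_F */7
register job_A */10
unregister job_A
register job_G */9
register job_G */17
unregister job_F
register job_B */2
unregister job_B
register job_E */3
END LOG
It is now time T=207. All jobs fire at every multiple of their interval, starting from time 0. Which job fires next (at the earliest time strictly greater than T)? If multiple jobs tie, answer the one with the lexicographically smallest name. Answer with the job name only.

Answer: job_E

Derivation:
Op 1: register job_F */7 -> active={job_F:*/7}
Op 2: register job_A */10 -> active={job_A:*/10, job_F:*/7}
Op 3: unregister job_A -> active={job_F:*/7}
Op 4: register job_G */9 -> active={job_F:*/7, job_G:*/9}
Op 5: register job_G */17 -> active={job_F:*/7, job_G:*/17}
Op 6: unregister job_F -> active={job_G:*/17}
Op 7: register job_B */2 -> active={job_B:*/2, job_G:*/17}
Op 8: unregister job_B -> active={job_G:*/17}
Op 9: register job_E */3 -> active={job_E:*/3, job_G:*/17}
  job_E: interval 3, next fire after T=207 is 210
  job_G: interval 17, next fire after T=207 is 221
Earliest = 210, winner (lex tiebreak) = job_E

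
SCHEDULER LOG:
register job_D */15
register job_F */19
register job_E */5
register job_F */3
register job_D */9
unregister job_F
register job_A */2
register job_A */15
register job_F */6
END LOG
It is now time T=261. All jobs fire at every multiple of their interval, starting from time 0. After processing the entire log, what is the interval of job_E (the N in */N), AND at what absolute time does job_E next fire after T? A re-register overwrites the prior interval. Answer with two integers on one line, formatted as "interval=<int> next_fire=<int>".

Answer: interval=5 next_fire=265

Derivation:
Op 1: register job_D */15 -> active={job_D:*/15}
Op 2: register job_F */19 -> active={job_D:*/15, job_F:*/19}
Op 3: register job_E */5 -> active={job_D:*/15, job_E:*/5, job_F:*/19}
Op 4: register job_F */3 -> active={job_D:*/15, job_E:*/5, job_F:*/3}
Op 5: register job_D */9 -> active={job_D:*/9, job_E:*/5, job_F:*/3}
Op 6: unregister job_F -> active={job_D:*/9, job_E:*/5}
Op 7: register job_A */2 -> active={job_A:*/2, job_D:*/9, job_E:*/5}
Op 8: register job_A */15 -> active={job_A:*/15, job_D:*/9, job_E:*/5}
Op 9: register job_F */6 -> active={job_A:*/15, job_D:*/9, job_E:*/5, job_F:*/6}
Final interval of job_E = 5
Next fire of job_E after T=261: (261//5+1)*5 = 265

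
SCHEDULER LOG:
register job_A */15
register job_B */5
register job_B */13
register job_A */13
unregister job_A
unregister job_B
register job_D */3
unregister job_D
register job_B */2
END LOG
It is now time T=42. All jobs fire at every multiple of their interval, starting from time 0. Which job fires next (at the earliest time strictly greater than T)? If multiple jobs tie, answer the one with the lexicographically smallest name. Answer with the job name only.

Op 1: register job_A */15 -> active={job_A:*/15}
Op 2: register job_B */5 -> active={job_A:*/15, job_B:*/5}
Op 3: register job_B */13 -> active={job_A:*/15, job_B:*/13}
Op 4: register job_A */13 -> active={job_A:*/13, job_B:*/13}
Op 5: unregister job_A -> active={job_B:*/13}
Op 6: unregister job_B -> active={}
Op 7: register job_D */3 -> active={job_D:*/3}
Op 8: unregister job_D -> active={}
Op 9: register job_B */2 -> active={job_B:*/2}
  job_B: interval 2, next fire after T=42 is 44
Earliest = 44, winner (lex tiebreak) = job_B

Answer: job_B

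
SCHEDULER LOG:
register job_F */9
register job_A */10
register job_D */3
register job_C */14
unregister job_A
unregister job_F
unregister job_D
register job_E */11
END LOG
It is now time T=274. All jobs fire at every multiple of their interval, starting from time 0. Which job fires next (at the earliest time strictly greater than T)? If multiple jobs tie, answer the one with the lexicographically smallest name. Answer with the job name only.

Op 1: register job_F */9 -> active={job_F:*/9}
Op 2: register job_A */10 -> active={job_A:*/10, job_F:*/9}
Op 3: register job_D */3 -> active={job_A:*/10, job_D:*/3, job_F:*/9}
Op 4: register job_C */14 -> active={job_A:*/10, job_C:*/14, job_D:*/3, job_F:*/9}
Op 5: unregister job_A -> active={job_C:*/14, job_D:*/3, job_F:*/9}
Op 6: unregister job_F -> active={job_C:*/14, job_D:*/3}
Op 7: unregister job_D -> active={job_C:*/14}
Op 8: register job_E */11 -> active={job_C:*/14, job_E:*/11}
  job_C: interval 14, next fire after T=274 is 280
  job_E: interval 11, next fire after T=274 is 275
Earliest = 275, winner (lex tiebreak) = job_E

Answer: job_E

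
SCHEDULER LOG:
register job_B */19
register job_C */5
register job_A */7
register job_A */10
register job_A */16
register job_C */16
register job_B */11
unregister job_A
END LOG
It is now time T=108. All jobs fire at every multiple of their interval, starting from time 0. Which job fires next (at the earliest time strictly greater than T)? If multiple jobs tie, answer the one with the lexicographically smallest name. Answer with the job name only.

Op 1: register job_B */19 -> active={job_B:*/19}
Op 2: register job_C */5 -> active={job_B:*/19, job_C:*/5}
Op 3: register job_A */7 -> active={job_A:*/7, job_B:*/19, job_C:*/5}
Op 4: register job_A */10 -> active={job_A:*/10, job_B:*/19, job_C:*/5}
Op 5: register job_A */16 -> active={job_A:*/16, job_B:*/19, job_C:*/5}
Op 6: register job_C */16 -> active={job_A:*/16, job_B:*/19, job_C:*/16}
Op 7: register job_B */11 -> active={job_A:*/16, job_B:*/11, job_C:*/16}
Op 8: unregister job_A -> active={job_B:*/11, job_C:*/16}
  job_B: interval 11, next fire after T=108 is 110
  job_C: interval 16, next fire after T=108 is 112
Earliest = 110, winner (lex tiebreak) = job_B

Answer: job_B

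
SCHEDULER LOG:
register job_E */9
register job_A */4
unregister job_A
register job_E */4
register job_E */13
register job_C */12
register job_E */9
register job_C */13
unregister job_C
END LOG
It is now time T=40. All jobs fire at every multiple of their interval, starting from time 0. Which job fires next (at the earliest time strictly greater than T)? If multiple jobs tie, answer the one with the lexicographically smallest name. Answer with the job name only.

Answer: job_E

Derivation:
Op 1: register job_E */9 -> active={job_E:*/9}
Op 2: register job_A */4 -> active={job_A:*/4, job_E:*/9}
Op 3: unregister job_A -> active={job_E:*/9}
Op 4: register job_E */4 -> active={job_E:*/4}
Op 5: register job_E */13 -> active={job_E:*/13}
Op 6: register job_C */12 -> active={job_C:*/12, job_E:*/13}
Op 7: register job_E */9 -> active={job_C:*/12, job_E:*/9}
Op 8: register job_C */13 -> active={job_C:*/13, job_E:*/9}
Op 9: unregister job_C -> active={job_E:*/9}
  job_E: interval 9, next fire after T=40 is 45
Earliest = 45, winner (lex tiebreak) = job_E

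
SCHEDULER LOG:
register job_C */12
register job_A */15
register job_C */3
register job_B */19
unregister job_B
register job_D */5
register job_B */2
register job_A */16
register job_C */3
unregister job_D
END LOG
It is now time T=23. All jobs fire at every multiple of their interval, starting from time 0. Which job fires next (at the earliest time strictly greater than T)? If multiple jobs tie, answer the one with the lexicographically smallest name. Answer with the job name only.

Op 1: register job_C */12 -> active={job_C:*/12}
Op 2: register job_A */15 -> active={job_A:*/15, job_C:*/12}
Op 3: register job_C */3 -> active={job_A:*/15, job_C:*/3}
Op 4: register job_B */19 -> active={job_A:*/15, job_B:*/19, job_C:*/3}
Op 5: unregister job_B -> active={job_A:*/15, job_C:*/3}
Op 6: register job_D */5 -> active={job_A:*/15, job_C:*/3, job_D:*/5}
Op 7: register job_B */2 -> active={job_A:*/15, job_B:*/2, job_C:*/3, job_D:*/5}
Op 8: register job_A */16 -> active={job_A:*/16, job_B:*/2, job_C:*/3, job_D:*/5}
Op 9: register job_C */3 -> active={job_A:*/16, job_B:*/2, job_C:*/3, job_D:*/5}
Op 10: unregister job_D -> active={job_A:*/16, job_B:*/2, job_C:*/3}
  job_A: interval 16, next fire after T=23 is 32
  job_B: interval 2, next fire after T=23 is 24
  job_C: interval 3, next fire after T=23 is 24
Earliest = 24, winner (lex tiebreak) = job_B

Answer: job_B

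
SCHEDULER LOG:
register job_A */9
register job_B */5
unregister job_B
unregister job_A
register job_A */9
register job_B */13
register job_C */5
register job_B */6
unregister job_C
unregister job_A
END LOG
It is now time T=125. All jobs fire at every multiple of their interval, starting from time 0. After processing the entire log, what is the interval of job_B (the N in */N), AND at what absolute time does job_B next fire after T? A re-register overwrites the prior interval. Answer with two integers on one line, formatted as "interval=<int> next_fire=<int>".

Answer: interval=6 next_fire=126

Derivation:
Op 1: register job_A */9 -> active={job_A:*/9}
Op 2: register job_B */5 -> active={job_A:*/9, job_B:*/5}
Op 3: unregister job_B -> active={job_A:*/9}
Op 4: unregister job_A -> active={}
Op 5: register job_A */9 -> active={job_A:*/9}
Op 6: register job_B */13 -> active={job_A:*/9, job_B:*/13}
Op 7: register job_C */5 -> active={job_A:*/9, job_B:*/13, job_C:*/5}
Op 8: register job_B */6 -> active={job_A:*/9, job_B:*/6, job_C:*/5}
Op 9: unregister job_C -> active={job_A:*/9, job_B:*/6}
Op 10: unregister job_A -> active={job_B:*/6}
Final interval of job_B = 6
Next fire of job_B after T=125: (125//6+1)*6 = 126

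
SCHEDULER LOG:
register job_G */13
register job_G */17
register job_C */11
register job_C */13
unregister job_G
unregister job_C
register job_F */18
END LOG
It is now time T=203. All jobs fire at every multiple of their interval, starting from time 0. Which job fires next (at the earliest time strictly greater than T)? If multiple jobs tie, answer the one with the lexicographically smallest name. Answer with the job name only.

Op 1: register job_G */13 -> active={job_G:*/13}
Op 2: register job_G */17 -> active={job_G:*/17}
Op 3: register job_C */11 -> active={job_C:*/11, job_G:*/17}
Op 4: register job_C */13 -> active={job_C:*/13, job_G:*/17}
Op 5: unregister job_G -> active={job_C:*/13}
Op 6: unregister job_C -> active={}
Op 7: register job_F */18 -> active={job_F:*/18}
  job_F: interval 18, next fire after T=203 is 216
Earliest = 216, winner (lex tiebreak) = job_F

Answer: job_F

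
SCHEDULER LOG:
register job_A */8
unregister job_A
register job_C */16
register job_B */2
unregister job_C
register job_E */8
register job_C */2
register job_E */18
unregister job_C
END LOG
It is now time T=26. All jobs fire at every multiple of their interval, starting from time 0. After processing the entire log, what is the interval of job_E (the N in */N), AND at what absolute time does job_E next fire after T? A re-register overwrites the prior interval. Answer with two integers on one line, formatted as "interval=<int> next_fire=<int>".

Answer: interval=18 next_fire=36

Derivation:
Op 1: register job_A */8 -> active={job_A:*/8}
Op 2: unregister job_A -> active={}
Op 3: register job_C */16 -> active={job_C:*/16}
Op 4: register job_B */2 -> active={job_B:*/2, job_C:*/16}
Op 5: unregister job_C -> active={job_B:*/2}
Op 6: register job_E */8 -> active={job_B:*/2, job_E:*/8}
Op 7: register job_C */2 -> active={job_B:*/2, job_C:*/2, job_E:*/8}
Op 8: register job_E */18 -> active={job_B:*/2, job_C:*/2, job_E:*/18}
Op 9: unregister job_C -> active={job_B:*/2, job_E:*/18}
Final interval of job_E = 18
Next fire of job_E after T=26: (26//18+1)*18 = 36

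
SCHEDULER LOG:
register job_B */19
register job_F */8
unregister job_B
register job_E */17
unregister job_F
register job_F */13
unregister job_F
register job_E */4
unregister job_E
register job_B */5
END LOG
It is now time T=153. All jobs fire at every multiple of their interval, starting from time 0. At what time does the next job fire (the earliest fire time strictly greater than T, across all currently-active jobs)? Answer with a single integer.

Answer: 155

Derivation:
Op 1: register job_B */19 -> active={job_B:*/19}
Op 2: register job_F */8 -> active={job_B:*/19, job_F:*/8}
Op 3: unregister job_B -> active={job_F:*/8}
Op 4: register job_E */17 -> active={job_E:*/17, job_F:*/8}
Op 5: unregister job_F -> active={job_E:*/17}
Op 6: register job_F */13 -> active={job_E:*/17, job_F:*/13}
Op 7: unregister job_F -> active={job_E:*/17}
Op 8: register job_E */4 -> active={job_E:*/4}
Op 9: unregister job_E -> active={}
Op 10: register job_B */5 -> active={job_B:*/5}
  job_B: interval 5, next fire after T=153 is 155
Earliest fire time = 155 (job job_B)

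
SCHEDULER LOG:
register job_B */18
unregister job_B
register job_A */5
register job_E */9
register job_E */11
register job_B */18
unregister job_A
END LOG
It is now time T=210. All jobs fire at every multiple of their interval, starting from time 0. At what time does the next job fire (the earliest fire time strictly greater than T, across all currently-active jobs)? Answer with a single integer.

Op 1: register job_B */18 -> active={job_B:*/18}
Op 2: unregister job_B -> active={}
Op 3: register job_A */5 -> active={job_A:*/5}
Op 4: register job_E */9 -> active={job_A:*/5, job_E:*/9}
Op 5: register job_E */11 -> active={job_A:*/5, job_E:*/11}
Op 6: register job_B */18 -> active={job_A:*/5, job_B:*/18, job_E:*/11}
Op 7: unregister job_A -> active={job_B:*/18, job_E:*/11}
  job_B: interval 18, next fire after T=210 is 216
  job_E: interval 11, next fire after T=210 is 220
Earliest fire time = 216 (job job_B)

Answer: 216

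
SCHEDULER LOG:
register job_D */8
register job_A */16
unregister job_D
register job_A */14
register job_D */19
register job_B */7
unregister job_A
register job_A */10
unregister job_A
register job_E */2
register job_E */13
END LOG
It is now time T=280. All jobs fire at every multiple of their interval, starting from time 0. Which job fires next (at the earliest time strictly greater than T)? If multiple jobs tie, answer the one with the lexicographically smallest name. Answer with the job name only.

Answer: job_D

Derivation:
Op 1: register job_D */8 -> active={job_D:*/8}
Op 2: register job_A */16 -> active={job_A:*/16, job_D:*/8}
Op 3: unregister job_D -> active={job_A:*/16}
Op 4: register job_A */14 -> active={job_A:*/14}
Op 5: register job_D */19 -> active={job_A:*/14, job_D:*/19}
Op 6: register job_B */7 -> active={job_A:*/14, job_B:*/7, job_D:*/19}
Op 7: unregister job_A -> active={job_B:*/7, job_D:*/19}
Op 8: register job_A */10 -> active={job_A:*/10, job_B:*/7, job_D:*/19}
Op 9: unregister job_A -> active={job_B:*/7, job_D:*/19}
Op 10: register job_E */2 -> active={job_B:*/7, job_D:*/19, job_E:*/2}
Op 11: register job_E */13 -> active={job_B:*/7, job_D:*/19, job_E:*/13}
  job_B: interval 7, next fire after T=280 is 287
  job_D: interval 19, next fire after T=280 is 285
  job_E: interval 13, next fire after T=280 is 286
Earliest = 285, winner (lex tiebreak) = job_D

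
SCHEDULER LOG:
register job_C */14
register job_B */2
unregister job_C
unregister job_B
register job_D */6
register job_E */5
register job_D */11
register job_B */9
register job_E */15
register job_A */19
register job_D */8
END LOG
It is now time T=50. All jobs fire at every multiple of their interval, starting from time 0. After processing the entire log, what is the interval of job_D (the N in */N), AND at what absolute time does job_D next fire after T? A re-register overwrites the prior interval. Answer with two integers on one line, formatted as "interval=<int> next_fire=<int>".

Answer: interval=8 next_fire=56

Derivation:
Op 1: register job_C */14 -> active={job_C:*/14}
Op 2: register job_B */2 -> active={job_B:*/2, job_C:*/14}
Op 3: unregister job_C -> active={job_B:*/2}
Op 4: unregister job_B -> active={}
Op 5: register job_D */6 -> active={job_D:*/6}
Op 6: register job_E */5 -> active={job_D:*/6, job_E:*/5}
Op 7: register job_D */11 -> active={job_D:*/11, job_E:*/5}
Op 8: register job_B */9 -> active={job_B:*/9, job_D:*/11, job_E:*/5}
Op 9: register job_E */15 -> active={job_B:*/9, job_D:*/11, job_E:*/15}
Op 10: register job_A */19 -> active={job_A:*/19, job_B:*/9, job_D:*/11, job_E:*/15}
Op 11: register job_D */8 -> active={job_A:*/19, job_B:*/9, job_D:*/8, job_E:*/15}
Final interval of job_D = 8
Next fire of job_D after T=50: (50//8+1)*8 = 56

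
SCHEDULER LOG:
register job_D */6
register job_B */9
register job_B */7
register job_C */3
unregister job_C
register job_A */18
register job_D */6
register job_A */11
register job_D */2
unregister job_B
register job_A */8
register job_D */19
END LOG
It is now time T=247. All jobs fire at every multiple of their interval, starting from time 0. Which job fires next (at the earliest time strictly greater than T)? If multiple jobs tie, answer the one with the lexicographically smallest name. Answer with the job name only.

Answer: job_A

Derivation:
Op 1: register job_D */6 -> active={job_D:*/6}
Op 2: register job_B */9 -> active={job_B:*/9, job_D:*/6}
Op 3: register job_B */7 -> active={job_B:*/7, job_D:*/6}
Op 4: register job_C */3 -> active={job_B:*/7, job_C:*/3, job_D:*/6}
Op 5: unregister job_C -> active={job_B:*/7, job_D:*/6}
Op 6: register job_A */18 -> active={job_A:*/18, job_B:*/7, job_D:*/6}
Op 7: register job_D */6 -> active={job_A:*/18, job_B:*/7, job_D:*/6}
Op 8: register job_A */11 -> active={job_A:*/11, job_B:*/7, job_D:*/6}
Op 9: register job_D */2 -> active={job_A:*/11, job_B:*/7, job_D:*/2}
Op 10: unregister job_B -> active={job_A:*/11, job_D:*/2}
Op 11: register job_A */8 -> active={job_A:*/8, job_D:*/2}
Op 12: register job_D */19 -> active={job_A:*/8, job_D:*/19}
  job_A: interval 8, next fire after T=247 is 248
  job_D: interval 19, next fire after T=247 is 266
Earliest = 248, winner (lex tiebreak) = job_A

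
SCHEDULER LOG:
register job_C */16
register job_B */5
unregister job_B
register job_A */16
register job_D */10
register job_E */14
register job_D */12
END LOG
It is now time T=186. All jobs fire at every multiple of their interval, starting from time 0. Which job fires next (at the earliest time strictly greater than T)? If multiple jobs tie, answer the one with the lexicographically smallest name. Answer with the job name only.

Answer: job_A

Derivation:
Op 1: register job_C */16 -> active={job_C:*/16}
Op 2: register job_B */5 -> active={job_B:*/5, job_C:*/16}
Op 3: unregister job_B -> active={job_C:*/16}
Op 4: register job_A */16 -> active={job_A:*/16, job_C:*/16}
Op 5: register job_D */10 -> active={job_A:*/16, job_C:*/16, job_D:*/10}
Op 6: register job_E */14 -> active={job_A:*/16, job_C:*/16, job_D:*/10, job_E:*/14}
Op 7: register job_D */12 -> active={job_A:*/16, job_C:*/16, job_D:*/12, job_E:*/14}
  job_A: interval 16, next fire after T=186 is 192
  job_C: interval 16, next fire after T=186 is 192
  job_D: interval 12, next fire after T=186 is 192
  job_E: interval 14, next fire after T=186 is 196
Earliest = 192, winner (lex tiebreak) = job_A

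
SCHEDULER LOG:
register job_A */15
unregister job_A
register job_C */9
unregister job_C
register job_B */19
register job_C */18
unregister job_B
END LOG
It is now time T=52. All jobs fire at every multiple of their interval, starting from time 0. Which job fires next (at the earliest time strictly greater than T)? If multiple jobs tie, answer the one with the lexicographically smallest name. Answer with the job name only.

Answer: job_C

Derivation:
Op 1: register job_A */15 -> active={job_A:*/15}
Op 2: unregister job_A -> active={}
Op 3: register job_C */9 -> active={job_C:*/9}
Op 4: unregister job_C -> active={}
Op 5: register job_B */19 -> active={job_B:*/19}
Op 6: register job_C */18 -> active={job_B:*/19, job_C:*/18}
Op 7: unregister job_B -> active={job_C:*/18}
  job_C: interval 18, next fire after T=52 is 54
Earliest = 54, winner (lex tiebreak) = job_C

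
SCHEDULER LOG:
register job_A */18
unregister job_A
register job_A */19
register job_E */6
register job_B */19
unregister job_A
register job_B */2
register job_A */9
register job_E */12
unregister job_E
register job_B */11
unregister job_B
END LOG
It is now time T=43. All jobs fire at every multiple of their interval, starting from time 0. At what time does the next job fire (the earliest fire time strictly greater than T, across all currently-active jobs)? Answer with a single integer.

Op 1: register job_A */18 -> active={job_A:*/18}
Op 2: unregister job_A -> active={}
Op 3: register job_A */19 -> active={job_A:*/19}
Op 4: register job_E */6 -> active={job_A:*/19, job_E:*/6}
Op 5: register job_B */19 -> active={job_A:*/19, job_B:*/19, job_E:*/6}
Op 6: unregister job_A -> active={job_B:*/19, job_E:*/6}
Op 7: register job_B */2 -> active={job_B:*/2, job_E:*/6}
Op 8: register job_A */9 -> active={job_A:*/9, job_B:*/2, job_E:*/6}
Op 9: register job_E */12 -> active={job_A:*/9, job_B:*/2, job_E:*/12}
Op 10: unregister job_E -> active={job_A:*/9, job_B:*/2}
Op 11: register job_B */11 -> active={job_A:*/9, job_B:*/11}
Op 12: unregister job_B -> active={job_A:*/9}
  job_A: interval 9, next fire after T=43 is 45
Earliest fire time = 45 (job job_A)

Answer: 45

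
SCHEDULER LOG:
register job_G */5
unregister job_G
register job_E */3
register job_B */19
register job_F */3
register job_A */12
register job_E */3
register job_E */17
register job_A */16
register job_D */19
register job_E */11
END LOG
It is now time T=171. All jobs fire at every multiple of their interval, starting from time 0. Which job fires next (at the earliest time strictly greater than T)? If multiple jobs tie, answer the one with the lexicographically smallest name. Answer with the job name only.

Answer: job_F

Derivation:
Op 1: register job_G */5 -> active={job_G:*/5}
Op 2: unregister job_G -> active={}
Op 3: register job_E */3 -> active={job_E:*/3}
Op 4: register job_B */19 -> active={job_B:*/19, job_E:*/3}
Op 5: register job_F */3 -> active={job_B:*/19, job_E:*/3, job_F:*/3}
Op 6: register job_A */12 -> active={job_A:*/12, job_B:*/19, job_E:*/3, job_F:*/3}
Op 7: register job_E */3 -> active={job_A:*/12, job_B:*/19, job_E:*/3, job_F:*/3}
Op 8: register job_E */17 -> active={job_A:*/12, job_B:*/19, job_E:*/17, job_F:*/3}
Op 9: register job_A */16 -> active={job_A:*/16, job_B:*/19, job_E:*/17, job_F:*/3}
Op 10: register job_D */19 -> active={job_A:*/16, job_B:*/19, job_D:*/19, job_E:*/17, job_F:*/3}
Op 11: register job_E */11 -> active={job_A:*/16, job_B:*/19, job_D:*/19, job_E:*/11, job_F:*/3}
  job_A: interval 16, next fire after T=171 is 176
  job_B: interval 19, next fire after T=171 is 190
  job_D: interval 19, next fire after T=171 is 190
  job_E: interval 11, next fire after T=171 is 176
  job_F: interval 3, next fire after T=171 is 174
Earliest = 174, winner (lex tiebreak) = job_F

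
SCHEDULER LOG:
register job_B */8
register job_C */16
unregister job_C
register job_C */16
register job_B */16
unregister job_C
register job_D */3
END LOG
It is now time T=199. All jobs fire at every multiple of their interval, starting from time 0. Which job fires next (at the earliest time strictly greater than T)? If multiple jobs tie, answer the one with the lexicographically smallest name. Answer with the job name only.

Answer: job_D

Derivation:
Op 1: register job_B */8 -> active={job_B:*/8}
Op 2: register job_C */16 -> active={job_B:*/8, job_C:*/16}
Op 3: unregister job_C -> active={job_B:*/8}
Op 4: register job_C */16 -> active={job_B:*/8, job_C:*/16}
Op 5: register job_B */16 -> active={job_B:*/16, job_C:*/16}
Op 6: unregister job_C -> active={job_B:*/16}
Op 7: register job_D */3 -> active={job_B:*/16, job_D:*/3}
  job_B: interval 16, next fire after T=199 is 208
  job_D: interval 3, next fire after T=199 is 201
Earliest = 201, winner (lex tiebreak) = job_D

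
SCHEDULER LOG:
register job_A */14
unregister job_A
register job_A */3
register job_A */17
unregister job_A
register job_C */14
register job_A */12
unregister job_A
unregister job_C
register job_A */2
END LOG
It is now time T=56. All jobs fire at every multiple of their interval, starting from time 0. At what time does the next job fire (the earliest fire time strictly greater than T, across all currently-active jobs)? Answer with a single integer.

Op 1: register job_A */14 -> active={job_A:*/14}
Op 2: unregister job_A -> active={}
Op 3: register job_A */3 -> active={job_A:*/3}
Op 4: register job_A */17 -> active={job_A:*/17}
Op 5: unregister job_A -> active={}
Op 6: register job_C */14 -> active={job_C:*/14}
Op 7: register job_A */12 -> active={job_A:*/12, job_C:*/14}
Op 8: unregister job_A -> active={job_C:*/14}
Op 9: unregister job_C -> active={}
Op 10: register job_A */2 -> active={job_A:*/2}
  job_A: interval 2, next fire after T=56 is 58
Earliest fire time = 58 (job job_A)

Answer: 58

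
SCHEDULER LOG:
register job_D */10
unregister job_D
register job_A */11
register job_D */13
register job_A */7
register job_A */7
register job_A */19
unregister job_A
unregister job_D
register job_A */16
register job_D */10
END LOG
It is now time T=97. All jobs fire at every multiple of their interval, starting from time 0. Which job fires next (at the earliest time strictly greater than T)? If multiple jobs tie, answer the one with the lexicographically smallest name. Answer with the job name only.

Op 1: register job_D */10 -> active={job_D:*/10}
Op 2: unregister job_D -> active={}
Op 3: register job_A */11 -> active={job_A:*/11}
Op 4: register job_D */13 -> active={job_A:*/11, job_D:*/13}
Op 5: register job_A */7 -> active={job_A:*/7, job_D:*/13}
Op 6: register job_A */7 -> active={job_A:*/7, job_D:*/13}
Op 7: register job_A */19 -> active={job_A:*/19, job_D:*/13}
Op 8: unregister job_A -> active={job_D:*/13}
Op 9: unregister job_D -> active={}
Op 10: register job_A */16 -> active={job_A:*/16}
Op 11: register job_D */10 -> active={job_A:*/16, job_D:*/10}
  job_A: interval 16, next fire after T=97 is 112
  job_D: interval 10, next fire after T=97 is 100
Earliest = 100, winner (lex tiebreak) = job_D

Answer: job_D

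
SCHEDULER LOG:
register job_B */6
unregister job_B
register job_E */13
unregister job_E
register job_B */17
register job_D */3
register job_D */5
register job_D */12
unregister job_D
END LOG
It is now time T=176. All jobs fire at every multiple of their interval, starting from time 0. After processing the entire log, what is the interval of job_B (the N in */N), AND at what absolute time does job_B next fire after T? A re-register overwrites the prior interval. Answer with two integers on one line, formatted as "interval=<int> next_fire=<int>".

Op 1: register job_B */6 -> active={job_B:*/6}
Op 2: unregister job_B -> active={}
Op 3: register job_E */13 -> active={job_E:*/13}
Op 4: unregister job_E -> active={}
Op 5: register job_B */17 -> active={job_B:*/17}
Op 6: register job_D */3 -> active={job_B:*/17, job_D:*/3}
Op 7: register job_D */5 -> active={job_B:*/17, job_D:*/5}
Op 8: register job_D */12 -> active={job_B:*/17, job_D:*/12}
Op 9: unregister job_D -> active={job_B:*/17}
Final interval of job_B = 17
Next fire of job_B after T=176: (176//17+1)*17 = 187

Answer: interval=17 next_fire=187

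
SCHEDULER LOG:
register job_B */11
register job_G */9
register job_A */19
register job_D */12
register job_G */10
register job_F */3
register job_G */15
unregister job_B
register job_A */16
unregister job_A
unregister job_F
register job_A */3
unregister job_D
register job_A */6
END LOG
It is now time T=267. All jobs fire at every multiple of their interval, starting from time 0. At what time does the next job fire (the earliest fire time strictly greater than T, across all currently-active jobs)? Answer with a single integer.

Answer: 270

Derivation:
Op 1: register job_B */11 -> active={job_B:*/11}
Op 2: register job_G */9 -> active={job_B:*/11, job_G:*/9}
Op 3: register job_A */19 -> active={job_A:*/19, job_B:*/11, job_G:*/9}
Op 4: register job_D */12 -> active={job_A:*/19, job_B:*/11, job_D:*/12, job_G:*/9}
Op 5: register job_G */10 -> active={job_A:*/19, job_B:*/11, job_D:*/12, job_G:*/10}
Op 6: register job_F */3 -> active={job_A:*/19, job_B:*/11, job_D:*/12, job_F:*/3, job_G:*/10}
Op 7: register job_G */15 -> active={job_A:*/19, job_B:*/11, job_D:*/12, job_F:*/3, job_G:*/15}
Op 8: unregister job_B -> active={job_A:*/19, job_D:*/12, job_F:*/3, job_G:*/15}
Op 9: register job_A */16 -> active={job_A:*/16, job_D:*/12, job_F:*/3, job_G:*/15}
Op 10: unregister job_A -> active={job_D:*/12, job_F:*/3, job_G:*/15}
Op 11: unregister job_F -> active={job_D:*/12, job_G:*/15}
Op 12: register job_A */3 -> active={job_A:*/3, job_D:*/12, job_G:*/15}
Op 13: unregister job_D -> active={job_A:*/3, job_G:*/15}
Op 14: register job_A */6 -> active={job_A:*/6, job_G:*/15}
  job_A: interval 6, next fire after T=267 is 270
  job_G: interval 15, next fire after T=267 is 270
Earliest fire time = 270 (job job_A)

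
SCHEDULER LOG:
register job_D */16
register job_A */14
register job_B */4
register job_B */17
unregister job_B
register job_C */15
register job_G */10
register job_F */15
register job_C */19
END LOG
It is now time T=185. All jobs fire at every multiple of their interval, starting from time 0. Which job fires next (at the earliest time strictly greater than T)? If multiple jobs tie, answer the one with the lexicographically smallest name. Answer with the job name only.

Op 1: register job_D */16 -> active={job_D:*/16}
Op 2: register job_A */14 -> active={job_A:*/14, job_D:*/16}
Op 3: register job_B */4 -> active={job_A:*/14, job_B:*/4, job_D:*/16}
Op 4: register job_B */17 -> active={job_A:*/14, job_B:*/17, job_D:*/16}
Op 5: unregister job_B -> active={job_A:*/14, job_D:*/16}
Op 6: register job_C */15 -> active={job_A:*/14, job_C:*/15, job_D:*/16}
Op 7: register job_G */10 -> active={job_A:*/14, job_C:*/15, job_D:*/16, job_G:*/10}
Op 8: register job_F */15 -> active={job_A:*/14, job_C:*/15, job_D:*/16, job_F:*/15, job_G:*/10}
Op 9: register job_C */19 -> active={job_A:*/14, job_C:*/19, job_D:*/16, job_F:*/15, job_G:*/10}
  job_A: interval 14, next fire after T=185 is 196
  job_C: interval 19, next fire after T=185 is 190
  job_D: interval 16, next fire after T=185 is 192
  job_F: interval 15, next fire after T=185 is 195
  job_G: interval 10, next fire after T=185 is 190
Earliest = 190, winner (lex tiebreak) = job_C

Answer: job_C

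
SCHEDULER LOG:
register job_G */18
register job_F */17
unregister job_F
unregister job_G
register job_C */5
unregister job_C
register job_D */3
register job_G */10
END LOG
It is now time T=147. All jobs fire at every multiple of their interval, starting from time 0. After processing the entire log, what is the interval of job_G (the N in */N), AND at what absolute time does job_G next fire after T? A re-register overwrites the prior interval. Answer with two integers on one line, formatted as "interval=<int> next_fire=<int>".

Op 1: register job_G */18 -> active={job_G:*/18}
Op 2: register job_F */17 -> active={job_F:*/17, job_G:*/18}
Op 3: unregister job_F -> active={job_G:*/18}
Op 4: unregister job_G -> active={}
Op 5: register job_C */5 -> active={job_C:*/5}
Op 6: unregister job_C -> active={}
Op 7: register job_D */3 -> active={job_D:*/3}
Op 8: register job_G */10 -> active={job_D:*/3, job_G:*/10}
Final interval of job_G = 10
Next fire of job_G after T=147: (147//10+1)*10 = 150

Answer: interval=10 next_fire=150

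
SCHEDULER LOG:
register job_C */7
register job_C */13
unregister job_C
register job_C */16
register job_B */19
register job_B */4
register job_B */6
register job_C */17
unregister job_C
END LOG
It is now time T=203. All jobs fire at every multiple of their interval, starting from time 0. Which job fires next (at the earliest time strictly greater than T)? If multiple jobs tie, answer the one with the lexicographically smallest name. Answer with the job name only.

Op 1: register job_C */7 -> active={job_C:*/7}
Op 2: register job_C */13 -> active={job_C:*/13}
Op 3: unregister job_C -> active={}
Op 4: register job_C */16 -> active={job_C:*/16}
Op 5: register job_B */19 -> active={job_B:*/19, job_C:*/16}
Op 6: register job_B */4 -> active={job_B:*/4, job_C:*/16}
Op 7: register job_B */6 -> active={job_B:*/6, job_C:*/16}
Op 8: register job_C */17 -> active={job_B:*/6, job_C:*/17}
Op 9: unregister job_C -> active={job_B:*/6}
  job_B: interval 6, next fire after T=203 is 204
Earliest = 204, winner (lex tiebreak) = job_B

Answer: job_B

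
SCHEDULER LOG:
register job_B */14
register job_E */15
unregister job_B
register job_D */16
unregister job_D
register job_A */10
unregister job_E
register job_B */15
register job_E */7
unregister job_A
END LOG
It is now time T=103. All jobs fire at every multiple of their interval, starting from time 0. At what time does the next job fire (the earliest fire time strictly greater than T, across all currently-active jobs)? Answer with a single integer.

Op 1: register job_B */14 -> active={job_B:*/14}
Op 2: register job_E */15 -> active={job_B:*/14, job_E:*/15}
Op 3: unregister job_B -> active={job_E:*/15}
Op 4: register job_D */16 -> active={job_D:*/16, job_E:*/15}
Op 5: unregister job_D -> active={job_E:*/15}
Op 6: register job_A */10 -> active={job_A:*/10, job_E:*/15}
Op 7: unregister job_E -> active={job_A:*/10}
Op 8: register job_B */15 -> active={job_A:*/10, job_B:*/15}
Op 9: register job_E */7 -> active={job_A:*/10, job_B:*/15, job_E:*/7}
Op 10: unregister job_A -> active={job_B:*/15, job_E:*/7}
  job_B: interval 15, next fire after T=103 is 105
  job_E: interval 7, next fire after T=103 is 105
Earliest fire time = 105 (job job_B)

Answer: 105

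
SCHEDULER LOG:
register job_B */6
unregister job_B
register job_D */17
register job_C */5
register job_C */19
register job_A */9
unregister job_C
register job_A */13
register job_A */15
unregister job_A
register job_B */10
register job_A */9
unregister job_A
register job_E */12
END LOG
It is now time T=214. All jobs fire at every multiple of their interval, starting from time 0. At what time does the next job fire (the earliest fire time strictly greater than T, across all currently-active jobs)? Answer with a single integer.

Op 1: register job_B */6 -> active={job_B:*/6}
Op 2: unregister job_B -> active={}
Op 3: register job_D */17 -> active={job_D:*/17}
Op 4: register job_C */5 -> active={job_C:*/5, job_D:*/17}
Op 5: register job_C */19 -> active={job_C:*/19, job_D:*/17}
Op 6: register job_A */9 -> active={job_A:*/9, job_C:*/19, job_D:*/17}
Op 7: unregister job_C -> active={job_A:*/9, job_D:*/17}
Op 8: register job_A */13 -> active={job_A:*/13, job_D:*/17}
Op 9: register job_A */15 -> active={job_A:*/15, job_D:*/17}
Op 10: unregister job_A -> active={job_D:*/17}
Op 11: register job_B */10 -> active={job_B:*/10, job_D:*/17}
Op 12: register job_A */9 -> active={job_A:*/9, job_B:*/10, job_D:*/17}
Op 13: unregister job_A -> active={job_B:*/10, job_D:*/17}
Op 14: register job_E */12 -> active={job_B:*/10, job_D:*/17, job_E:*/12}
  job_B: interval 10, next fire after T=214 is 220
  job_D: interval 17, next fire after T=214 is 221
  job_E: interval 12, next fire after T=214 is 216
Earliest fire time = 216 (job job_E)

Answer: 216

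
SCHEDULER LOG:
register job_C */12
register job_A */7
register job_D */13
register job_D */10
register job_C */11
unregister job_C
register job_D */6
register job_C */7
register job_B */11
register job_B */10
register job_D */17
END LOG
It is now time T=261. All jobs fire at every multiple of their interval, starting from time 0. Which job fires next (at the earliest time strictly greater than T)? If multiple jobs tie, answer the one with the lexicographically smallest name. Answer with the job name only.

Op 1: register job_C */12 -> active={job_C:*/12}
Op 2: register job_A */7 -> active={job_A:*/7, job_C:*/12}
Op 3: register job_D */13 -> active={job_A:*/7, job_C:*/12, job_D:*/13}
Op 4: register job_D */10 -> active={job_A:*/7, job_C:*/12, job_D:*/10}
Op 5: register job_C */11 -> active={job_A:*/7, job_C:*/11, job_D:*/10}
Op 6: unregister job_C -> active={job_A:*/7, job_D:*/10}
Op 7: register job_D */6 -> active={job_A:*/7, job_D:*/6}
Op 8: register job_C */7 -> active={job_A:*/7, job_C:*/7, job_D:*/6}
Op 9: register job_B */11 -> active={job_A:*/7, job_B:*/11, job_C:*/7, job_D:*/6}
Op 10: register job_B */10 -> active={job_A:*/7, job_B:*/10, job_C:*/7, job_D:*/6}
Op 11: register job_D */17 -> active={job_A:*/7, job_B:*/10, job_C:*/7, job_D:*/17}
  job_A: interval 7, next fire after T=261 is 266
  job_B: interval 10, next fire after T=261 is 270
  job_C: interval 7, next fire after T=261 is 266
  job_D: interval 17, next fire after T=261 is 272
Earliest = 266, winner (lex tiebreak) = job_A

Answer: job_A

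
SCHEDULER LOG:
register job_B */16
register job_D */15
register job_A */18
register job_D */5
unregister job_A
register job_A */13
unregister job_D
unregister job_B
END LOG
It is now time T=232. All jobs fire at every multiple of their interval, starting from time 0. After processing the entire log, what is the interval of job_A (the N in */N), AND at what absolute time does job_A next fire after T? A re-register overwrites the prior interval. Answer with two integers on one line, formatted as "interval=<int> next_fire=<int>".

Op 1: register job_B */16 -> active={job_B:*/16}
Op 2: register job_D */15 -> active={job_B:*/16, job_D:*/15}
Op 3: register job_A */18 -> active={job_A:*/18, job_B:*/16, job_D:*/15}
Op 4: register job_D */5 -> active={job_A:*/18, job_B:*/16, job_D:*/5}
Op 5: unregister job_A -> active={job_B:*/16, job_D:*/5}
Op 6: register job_A */13 -> active={job_A:*/13, job_B:*/16, job_D:*/5}
Op 7: unregister job_D -> active={job_A:*/13, job_B:*/16}
Op 8: unregister job_B -> active={job_A:*/13}
Final interval of job_A = 13
Next fire of job_A after T=232: (232//13+1)*13 = 234

Answer: interval=13 next_fire=234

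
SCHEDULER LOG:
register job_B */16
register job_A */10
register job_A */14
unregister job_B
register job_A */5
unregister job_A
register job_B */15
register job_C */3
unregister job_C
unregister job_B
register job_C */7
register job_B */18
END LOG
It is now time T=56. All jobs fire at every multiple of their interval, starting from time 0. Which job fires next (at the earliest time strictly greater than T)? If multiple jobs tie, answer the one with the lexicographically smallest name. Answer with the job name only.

Answer: job_C

Derivation:
Op 1: register job_B */16 -> active={job_B:*/16}
Op 2: register job_A */10 -> active={job_A:*/10, job_B:*/16}
Op 3: register job_A */14 -> active={job_A:*/14, job_B:*/16}
Op 4: unregister job_B -> active={job_A:*/14}
Op 5: register job_A */5 -> active={job_A:*/5}
Op 6: unregister job_A -> active={}
Op 7: register job_B */15 -> active={job_B:*/15}
Op 8: register job_C */3 -> active={job_B:*/15, job_C:*/3}
Op 9: unregister job_C -> active={job_B:*/15}
Op 10: unregister job_B -> active={}
Op 11: register job_C */7 -> active={job_C:*/7}
Op 12: register job_B */18 -> active={job_B:*/18, job_C:*/7}
  job_B: interval 18, next fire after T=56 is 72
  job_C: interval 7, next fire after T=56 is 63
Earliest = 63, winner (lex tiebreak) = job_C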